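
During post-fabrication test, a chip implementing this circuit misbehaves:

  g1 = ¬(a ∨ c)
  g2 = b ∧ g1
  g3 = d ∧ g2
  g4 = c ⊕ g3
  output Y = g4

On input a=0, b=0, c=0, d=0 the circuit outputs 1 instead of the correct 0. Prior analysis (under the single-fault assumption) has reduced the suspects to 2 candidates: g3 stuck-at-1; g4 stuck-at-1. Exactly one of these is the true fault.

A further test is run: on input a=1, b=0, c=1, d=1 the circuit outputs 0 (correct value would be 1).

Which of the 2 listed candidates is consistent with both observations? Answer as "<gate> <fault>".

Evaluate each candidate on input a=1, b=0, c=1, d=1:
  g3 stuck-at-1: g1=0, g2=0, g3=1 [stuck-at-1], g4=0 → 0 — matches
  g4 stuck-at-1: g1=0, g2=0, g3=0, g4=1 [stuck-at-1] → 1 — eliminated
Only g3 stuck-at-1 reproduces the observed 0.

g3 stuck-at-1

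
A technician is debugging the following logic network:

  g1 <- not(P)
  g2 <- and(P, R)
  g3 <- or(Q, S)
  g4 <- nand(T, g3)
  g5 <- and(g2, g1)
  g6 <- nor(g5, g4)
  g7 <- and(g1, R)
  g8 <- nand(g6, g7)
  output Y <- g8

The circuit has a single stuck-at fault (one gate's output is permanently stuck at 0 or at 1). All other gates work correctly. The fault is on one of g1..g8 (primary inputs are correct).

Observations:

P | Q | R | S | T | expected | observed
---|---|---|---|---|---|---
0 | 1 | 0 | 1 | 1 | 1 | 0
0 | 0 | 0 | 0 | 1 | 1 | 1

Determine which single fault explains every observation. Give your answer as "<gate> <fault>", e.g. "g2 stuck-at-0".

g7 stuck-at-1

Fault-free values for test 1 (P=0, Q=1, R=0, S=1, T=1): g1=1, g2=0, g3=1, g4=0, g5=0, g6=1, g7=0, g8=1, giving Y=1. Observed 0.
Test 1: faults giving observed 0 are {g7 stuck-at-1, g8 stuck-at-0}.
Test 2 (P=0, Q=0, R=0, S=0, T=1): fault-free g1=1, g2=0, g3=0, g4=1, g5=0, g6=0, g7=0, g8=1 → 1; observed 1. Eliminates g8 stuck-at-0.
Only g7 stuck-at-1 is consistent with every test.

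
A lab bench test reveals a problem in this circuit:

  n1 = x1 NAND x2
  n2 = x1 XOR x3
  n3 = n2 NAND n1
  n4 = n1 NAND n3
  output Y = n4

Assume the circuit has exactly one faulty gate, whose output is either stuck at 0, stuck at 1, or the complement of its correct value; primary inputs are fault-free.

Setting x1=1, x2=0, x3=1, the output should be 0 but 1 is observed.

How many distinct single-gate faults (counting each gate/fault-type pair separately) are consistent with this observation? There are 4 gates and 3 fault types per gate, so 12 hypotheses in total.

Fault-free: n1=1, n2=0, n3=1, n4=0 → 0. Observed 1.
  n1 stuck-at-0: output 1 ✓
  n1 stuck-at-1: output 0 ✗
  n1 inverted output: output 1 ✓
  n2 stuck-at-0: output 0 ✗
  n2 stuck-at-1: output 1 ✓
  n2 inverted output: output 1 ✓
  n3 stuck-at-0: output 1 ✓
  n3 stuck-at-1: output 0 ✗
  n3 inverted output: output 1 ✓
  n4 stuck-at-0: output 0 ✗
  n4 stuck-at-1: output 1 ✓
  n4 inverted output: output 1 ✓
Consistent faults: {n1 stuck-at-0, n1 inverted output, n2 stuck-at-1, n2 inverted output, n3 stuck-at-0, n3 inverted output, n4 stuck-at-1, n4 inverted output} — 8 in all.

8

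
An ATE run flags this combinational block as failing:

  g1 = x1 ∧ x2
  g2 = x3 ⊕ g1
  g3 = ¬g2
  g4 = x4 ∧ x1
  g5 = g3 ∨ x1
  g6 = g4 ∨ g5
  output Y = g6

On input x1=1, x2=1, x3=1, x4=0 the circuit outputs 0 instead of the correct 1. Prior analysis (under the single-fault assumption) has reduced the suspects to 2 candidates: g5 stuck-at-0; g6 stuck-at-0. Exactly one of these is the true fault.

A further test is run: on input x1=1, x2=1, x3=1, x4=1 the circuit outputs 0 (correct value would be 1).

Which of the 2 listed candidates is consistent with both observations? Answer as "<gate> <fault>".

g6 stuck-at-0

Evaluate each candidate on input x1=1, x2=1, x3=1, x4=1:
  g5 stuck-at-0: g1=1, g2=0, g3=1, g4=1, g5=0 [stuck-at-0], g6=1 → 1 — eliminated
  g6 stuck-at-0: g1=1, g2=0, g3=1, g4=1, g5=1, g6=0 [stuck-at-0] → 0 — matches
Only g6 stuck-at-0 reproduces the observed 0.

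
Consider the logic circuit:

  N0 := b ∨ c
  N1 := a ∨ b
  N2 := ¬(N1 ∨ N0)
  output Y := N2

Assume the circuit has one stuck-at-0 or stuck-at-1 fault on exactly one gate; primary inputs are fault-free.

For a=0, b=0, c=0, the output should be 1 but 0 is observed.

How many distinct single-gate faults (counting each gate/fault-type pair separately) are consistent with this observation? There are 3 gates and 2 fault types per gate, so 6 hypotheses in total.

Fault-free: N0=0, N1=0, N2=1 → 1. Observed 0.
  N0 stuck-at-0: output 1 ✗
  N0 stuck-at-1: output 0 ✓
  N1 stuck-at-0: output 1 ✗
  N1 stuck-at-1: output 0 ✓
  N2 stuck-at-0: output 0 ✓
  N2 stuck-at-1: output 1 ✗
Consistent faults: {N0 stuck-at-1, N1 stuck-at-1, N2 stuck-at-0} — 3 in all.

3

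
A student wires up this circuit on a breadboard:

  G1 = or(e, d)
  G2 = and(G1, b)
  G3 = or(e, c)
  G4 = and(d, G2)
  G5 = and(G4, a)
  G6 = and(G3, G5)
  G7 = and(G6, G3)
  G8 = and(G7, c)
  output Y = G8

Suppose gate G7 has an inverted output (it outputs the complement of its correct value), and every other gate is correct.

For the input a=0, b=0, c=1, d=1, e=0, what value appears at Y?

Propagate with G7 forced: G1=1, G2=0, G3=1, G4=0, G5=0, G6=0, G7=1 [inverted output], G8=1.
So Y = 1. (Without the fault it would be 0.)

1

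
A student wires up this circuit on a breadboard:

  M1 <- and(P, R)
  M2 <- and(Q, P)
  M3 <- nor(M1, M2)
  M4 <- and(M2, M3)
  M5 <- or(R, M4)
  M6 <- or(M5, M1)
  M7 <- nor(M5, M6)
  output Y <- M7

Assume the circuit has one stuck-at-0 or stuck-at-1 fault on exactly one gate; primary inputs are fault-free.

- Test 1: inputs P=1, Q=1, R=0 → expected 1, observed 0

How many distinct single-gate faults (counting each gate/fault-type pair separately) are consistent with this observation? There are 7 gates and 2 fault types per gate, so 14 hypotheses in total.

Fault-free: M1=0, M2=1, M3=0, M4=0, M5=0, M6=0, M7=1 → 1. Observed 0.
  M1 stuck-at-0: output 1 ✗
  M1 stuck-at-1: output 0 ✓
  M2 stuck-at-0: output 1 ✗
  M2 stuck-at-1: output 1 ✗
  M3 stuck-at-0: output 1 ✗
  M3 stuck-at-1: output 0 ✓
  M4 stuck-at-0: output 1 ✗
  M4 stuck-at-1: output 0 ✓
  M5 stuck-at-0: output 1 ✗
  M5 stuck-at-1: output 0 ✓
  M6 stuck-at-0: output 1 ✗
  M6 stuck-at-1: output 0 ✓
  M7 stuck-at-0: output 0 ✓
  M7 stuck-at-1: output 1 ✗
Consistent faults: {M1 stuck-at-1, M3 stuck-at-1, M4 stuck-at-1, M5 stuck-at-1, M6 stuck-at-1, M7 stuck-at-0} — 6 in all.

6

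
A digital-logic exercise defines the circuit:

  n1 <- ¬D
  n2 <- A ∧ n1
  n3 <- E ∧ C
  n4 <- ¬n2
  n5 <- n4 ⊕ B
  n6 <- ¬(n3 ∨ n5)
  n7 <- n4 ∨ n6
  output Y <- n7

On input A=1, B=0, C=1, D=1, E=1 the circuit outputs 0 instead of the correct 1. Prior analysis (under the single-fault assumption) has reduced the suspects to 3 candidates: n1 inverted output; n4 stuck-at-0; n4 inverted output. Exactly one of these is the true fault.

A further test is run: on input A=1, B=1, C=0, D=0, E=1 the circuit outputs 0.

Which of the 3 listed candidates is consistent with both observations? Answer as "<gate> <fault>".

n4 stuck-at-0

Evaluate each candidate on input A=1, B=1, C=0, D=0, E=1:
  n1 inverted output: n1=0 [inverted output], n2=0, n3=0, n4=1, n5=0, n6=1, n7=1 → 1 — eliminated
  n4 stuck-at-0: n1=1, n2=1, n3=0, n4=0 [stuck-at-0], n5=1, n6=0, n7=0 → 0 — matches
  n4 inverted output: n1=1, n2=1, n3=0, n4=1 [inverted output], n5=0, n6=1, n7=1 → 1 — eliminated
Only n4 stuck-at-0 reproduces the observed 0.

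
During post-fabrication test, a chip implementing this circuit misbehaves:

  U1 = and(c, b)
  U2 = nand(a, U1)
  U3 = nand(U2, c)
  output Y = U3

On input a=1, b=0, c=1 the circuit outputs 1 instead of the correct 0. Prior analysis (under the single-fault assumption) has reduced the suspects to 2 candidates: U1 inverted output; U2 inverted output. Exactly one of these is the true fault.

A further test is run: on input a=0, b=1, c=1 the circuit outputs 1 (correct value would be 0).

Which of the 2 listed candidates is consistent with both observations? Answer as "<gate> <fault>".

Evaluate each candidate on input a=0, b=1, c=1:
  U1 inverted output: U1=0 [inverted output], U2=1, U3=0 → 0 — eliminated
  U2 inverted output: U1=1, U2=0 [inverted output], U3=1 → 1 — matches
Only U2 inverted output reproduces the observed 1.

U2 inverted output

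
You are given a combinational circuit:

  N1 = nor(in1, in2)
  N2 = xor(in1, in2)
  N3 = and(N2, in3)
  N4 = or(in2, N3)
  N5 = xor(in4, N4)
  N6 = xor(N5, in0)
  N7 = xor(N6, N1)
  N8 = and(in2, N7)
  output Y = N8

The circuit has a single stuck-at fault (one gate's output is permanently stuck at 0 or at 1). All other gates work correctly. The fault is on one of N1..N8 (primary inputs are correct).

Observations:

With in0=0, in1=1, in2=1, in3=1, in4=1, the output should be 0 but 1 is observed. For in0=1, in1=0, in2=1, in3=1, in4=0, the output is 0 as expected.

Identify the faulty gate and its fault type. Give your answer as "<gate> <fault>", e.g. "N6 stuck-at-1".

N5 stuck-at-1

Fault-free values for test 1 (in0=0, in1=1, in2=1, in3=1, in4=1): N1=0, N2=0, N3=0, N4=1, N5=0, N6=0, N7=0, N8=0, giving Y=0. Observed 1.
Test 1: faults giving observed 1 are {N1 stuck-at-1, N4 stuck-at-0, N5 stuck-at-1, N6 stuck-at-1, N7 stuck-at-1, N8 stuck-at-1}.
Test 2 (in0=1, in1=0, in2=1, in3=1, in4=0): fault-free N1=0, N2=1, N3=1, N4=1, N5=1, N6=0, N7=0, N8=0 → 0; observed 0. Eliminates N1 stuck-at-1, N4 stuck-at-0, N6 stuck-at-1, N7 stuck-at-1, N8 stuck-at-1.
Only N5 stuck-at-1 is consistent with every test.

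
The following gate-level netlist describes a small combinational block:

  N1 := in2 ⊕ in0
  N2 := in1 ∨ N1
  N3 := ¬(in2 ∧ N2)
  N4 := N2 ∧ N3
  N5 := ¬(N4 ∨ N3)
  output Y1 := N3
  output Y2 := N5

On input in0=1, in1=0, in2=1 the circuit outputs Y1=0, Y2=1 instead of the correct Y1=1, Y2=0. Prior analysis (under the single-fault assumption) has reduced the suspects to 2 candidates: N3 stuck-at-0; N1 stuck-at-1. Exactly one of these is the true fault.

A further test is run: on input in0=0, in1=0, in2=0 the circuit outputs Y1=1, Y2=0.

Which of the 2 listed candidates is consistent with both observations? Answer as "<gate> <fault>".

N1 stuck-at-1

Evaluate each candidate on input in0=0, in1=0, in2=0:
  N3 stuck-at-0: N1=0, N2=0, N3=0 [stuck-at-0], N4=0, N5=1 → Y1=0, Y2=1 — eliminated
  N1 stuck-at-1: N1=1 [stuck-at-1], N2=1, N3=1, N4=1, N5=0 → Y1=1, Y2=0 — matches
Only N1 stuck-at-1 reproduces the observed Y1=1, Y2=0.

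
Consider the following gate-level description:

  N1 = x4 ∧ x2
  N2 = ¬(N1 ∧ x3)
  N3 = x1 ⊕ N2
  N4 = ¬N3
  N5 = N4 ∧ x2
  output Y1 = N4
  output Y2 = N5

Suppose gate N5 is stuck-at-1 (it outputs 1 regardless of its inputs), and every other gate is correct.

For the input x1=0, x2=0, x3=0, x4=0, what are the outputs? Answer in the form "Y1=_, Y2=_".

Y1=0, Y2=1

Propagate with N5 forced: N1=0, N2=1, N3=1, N4=0, N5=1 [stuck-at-1].
So the outputs are Y1=0, Y2=1. (Without the fault they would be Y1=0, Y2=0.)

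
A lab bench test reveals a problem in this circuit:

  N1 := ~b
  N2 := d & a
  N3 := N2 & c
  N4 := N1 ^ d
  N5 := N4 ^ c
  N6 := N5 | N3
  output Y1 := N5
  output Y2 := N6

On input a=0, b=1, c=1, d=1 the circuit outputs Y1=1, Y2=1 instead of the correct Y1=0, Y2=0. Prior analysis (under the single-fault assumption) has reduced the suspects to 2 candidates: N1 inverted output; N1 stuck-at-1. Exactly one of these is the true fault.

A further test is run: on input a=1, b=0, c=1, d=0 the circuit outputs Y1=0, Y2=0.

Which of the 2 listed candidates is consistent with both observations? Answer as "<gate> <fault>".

Evaluate each candidate on input a=1, b=0, c=1, d=0:
  N1 inverted output: N1=0 [inverted output], N2=0, N3=0, N4=0, N5=1, N6=1 → Y1=1, Y2=1 — eliminated
  N1 stuck-at-1: N1=1 [stuck-at-1], N2=0, N3=0, N4=1, N5=0, N6=0 → Y1=0, Y2=0 — matches
Only N1 stuck-at-1 reproduces the observed Y1=0, Y2=0.

N1 stuck-at-1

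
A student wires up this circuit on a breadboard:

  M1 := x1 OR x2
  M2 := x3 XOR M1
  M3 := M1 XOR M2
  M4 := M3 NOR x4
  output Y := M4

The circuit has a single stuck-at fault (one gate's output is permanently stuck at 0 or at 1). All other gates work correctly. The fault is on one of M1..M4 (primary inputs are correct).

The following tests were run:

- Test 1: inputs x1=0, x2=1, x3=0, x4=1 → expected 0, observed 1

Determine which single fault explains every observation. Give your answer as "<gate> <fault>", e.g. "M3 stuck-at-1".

M4 stuck-at-1

Fault-free values for test 1 (x1=0, x2=1, x3=0, x4=1): M1=1, M2=1, M3=0, M4=0, giving Y=0. Observed 1.
Test 1: faults giving observed 1 are {M4 stuck-at-1}.
Only M4 stuck-at-1 is consistent with every test.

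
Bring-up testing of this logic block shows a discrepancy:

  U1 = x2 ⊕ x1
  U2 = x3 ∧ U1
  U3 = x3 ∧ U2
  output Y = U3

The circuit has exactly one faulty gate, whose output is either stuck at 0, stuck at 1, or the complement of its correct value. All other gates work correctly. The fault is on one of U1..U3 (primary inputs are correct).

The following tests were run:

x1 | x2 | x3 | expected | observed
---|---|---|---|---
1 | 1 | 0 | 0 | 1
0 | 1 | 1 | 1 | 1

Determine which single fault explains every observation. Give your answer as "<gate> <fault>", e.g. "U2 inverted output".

Fault-free values for test 1 (x1=1, x2=1, x3=0): U1=0, U2=0, U3=0, giving Y=0. Observed 1.
Test 1: faults giving observed 1 are {U3 stuck-at-1, U3 inverted output}.
Test 2 (x1=0, x2=1, x3=1): fault-free U1=1, U2=1, U3=1 → 1; observed 1. Eliminates U3 inverted output.
Only U3 stuck-at-1 is consistent with every test.

U3 stuck-at-1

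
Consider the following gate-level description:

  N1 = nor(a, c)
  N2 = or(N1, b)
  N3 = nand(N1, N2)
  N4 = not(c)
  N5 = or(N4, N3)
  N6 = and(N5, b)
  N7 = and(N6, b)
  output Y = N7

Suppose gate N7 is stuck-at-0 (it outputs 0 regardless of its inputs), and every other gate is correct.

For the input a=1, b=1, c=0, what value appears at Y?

Propagate with N7 forced: N1=0, N2=1, N3=1, N4=1, N5=1, N6=1, N7=0 [stuck-at-0].
So Y = 0. (Without the fault it would be 1.)

0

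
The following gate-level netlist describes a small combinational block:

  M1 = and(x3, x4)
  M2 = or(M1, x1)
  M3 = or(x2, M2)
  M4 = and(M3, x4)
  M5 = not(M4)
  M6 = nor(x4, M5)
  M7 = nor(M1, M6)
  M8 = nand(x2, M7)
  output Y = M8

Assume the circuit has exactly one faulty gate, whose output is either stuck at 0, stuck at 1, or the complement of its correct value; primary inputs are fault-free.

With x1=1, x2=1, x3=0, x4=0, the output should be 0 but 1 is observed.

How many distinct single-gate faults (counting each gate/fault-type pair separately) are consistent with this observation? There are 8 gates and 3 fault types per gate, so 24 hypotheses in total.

12

Fault-free: M1=0, M2=1, M3=1, M4=0, M5=1, M6=0, M7=1, M8=0 → 0. Observed 1.
  M1: stuck-at-1, inverted output ✓; others ✗
  M2: none of the 3 fault types match ✗
  M3: none of the 3 fault types match ✗
  M4: stuck-at-1, inverted output ✓; others ✗
  M5: stuck-at-0, inverted output ✓; others ✗
  M6: stuck-at-1, inverted output ✓; others ✗
  M7: stuck-at-0, inverted output ✓; others ✗
  M8: stuck-at-1, inverted output ✓; others ✗
Consistent faults: {M1 stuck-at-1, M1 inverted output, M4 stuck-at-1, M4 inverted output, M5 stuck-at-0, M5 inverted output, M6 stuck-at-1, M6 inverted output, M7 stuck-at-0, M7 inverted output, M8 stuck-at-1, M8 inverted output} — 12 in all.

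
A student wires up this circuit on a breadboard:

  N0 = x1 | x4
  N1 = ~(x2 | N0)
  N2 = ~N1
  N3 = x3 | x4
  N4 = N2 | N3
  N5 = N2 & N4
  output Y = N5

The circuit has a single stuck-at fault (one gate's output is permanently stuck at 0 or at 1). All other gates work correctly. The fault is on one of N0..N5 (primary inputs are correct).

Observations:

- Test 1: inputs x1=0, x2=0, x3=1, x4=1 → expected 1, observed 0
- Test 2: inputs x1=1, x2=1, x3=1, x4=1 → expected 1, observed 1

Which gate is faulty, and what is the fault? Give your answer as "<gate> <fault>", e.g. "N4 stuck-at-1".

Fault-free values for test 1 (x1=0, x2=0, x3=1, x4=1): N0=1, N1=0, N2=1, N3=1, N4=1, N5=1, giving Y=1. Observed 0.
Test 1: faults giving observed 0 are {N0 stuck-at-0, N1 stuck-at-1, N2 stuck-at-0, N4 stuck-at-0, N5 stuck-at-0}.
Test 2 (x1=1, x2=1, x3=1, x4=1): fault-free N0=1, N1=0, N2=1, N3=1, N4=1, N5=1 → 1; observed 1. Eliminates N1 stuck-at-1, N2 stuck-at-0, N4 stuck-at-0, N5 stuck-at-0.
Only N0 stuck-at-0 is consistent with every test.

N0 stuck-at-0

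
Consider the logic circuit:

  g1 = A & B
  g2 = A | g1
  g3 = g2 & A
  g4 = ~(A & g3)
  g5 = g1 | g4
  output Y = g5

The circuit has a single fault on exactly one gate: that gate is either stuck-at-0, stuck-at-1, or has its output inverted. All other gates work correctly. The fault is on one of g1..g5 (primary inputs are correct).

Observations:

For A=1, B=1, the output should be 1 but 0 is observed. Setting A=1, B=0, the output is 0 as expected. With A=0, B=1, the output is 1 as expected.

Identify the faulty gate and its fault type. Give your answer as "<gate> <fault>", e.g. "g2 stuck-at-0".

g1 stuck-at-0

Fault-free values for test 1 (A=1, B=1): g1=1, g2=1, g3=1, g4=0, g5=1, giving Y=1. Observed 0.
Test 1: faults giving observed 0 are {g1 stuck-at-0, g1 inverted output, g5 stuck-at-0, g5 inverted output}.
Test 2 (A=1, B=0): fault-free g1=0, g2=1, g3=1, g4=0, g5=0 → 0; observed 0. Eliminates g1 inverted output, g5 inverted output.
Test 3 (A=0, B=1): fault-free g1=0, g2=0, g3=0, g4=1, g5=1 → 1; observed 1. Eliminates g5 stuck-at-0.
Only g1 stuck-at-0 is consistent with every test.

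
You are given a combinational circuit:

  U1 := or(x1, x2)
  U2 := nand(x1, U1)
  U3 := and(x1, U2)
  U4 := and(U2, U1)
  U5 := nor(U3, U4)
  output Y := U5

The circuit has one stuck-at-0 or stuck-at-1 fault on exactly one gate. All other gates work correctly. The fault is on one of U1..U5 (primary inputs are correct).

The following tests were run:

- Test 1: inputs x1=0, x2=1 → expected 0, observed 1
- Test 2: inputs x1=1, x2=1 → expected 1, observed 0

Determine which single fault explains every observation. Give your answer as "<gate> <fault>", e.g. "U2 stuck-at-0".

U1 stuck-at-0

Fault-free values for test 1 (x1=0, x2=1): U1=1, U2=1, U3=0, U4=1, U5=0, giving Y=0. Observed 1.
Test 1: faults giving observed 1 are {U1 stuck-at-0, U2 stuck-at-0, U4 stuck-at-0, U5 stuck-at-1}.
Test 2 (x1=1, x2=1): fault-free U1=1, U2=0, U3=0, U4=0, U5=1 → 1; observed 0. Eliminates U2 stuck-at-0, U4 stuck-at-0, U5 stuck-at-1.
Only U1 stuck-at-0 is consistent with every test.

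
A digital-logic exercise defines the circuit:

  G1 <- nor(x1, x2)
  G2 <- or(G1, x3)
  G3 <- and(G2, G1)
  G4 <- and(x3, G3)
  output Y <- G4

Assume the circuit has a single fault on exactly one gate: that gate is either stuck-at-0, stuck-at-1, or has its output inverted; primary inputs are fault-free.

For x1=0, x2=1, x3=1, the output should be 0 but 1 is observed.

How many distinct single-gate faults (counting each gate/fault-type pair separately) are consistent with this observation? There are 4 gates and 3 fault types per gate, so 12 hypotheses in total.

6

Fault-free: G1=0, G2=1, G3=0, G4=0 → 0. Observed 1.
  G1 stuck-at-0: output 0 ✗
  G1 stuck-at-1: output 1 ✓
  G1 inverted output: output 1 ✓
  G2 stuck-at-0: output 0 ✗
  G2 stuck-at-1: output 0 ✗
  G2 inverted output: output 0 ✗
  G3 stuck-at-0: output 0 ✗
  G3 stuck-at-1: output 1 ✓
  G3 inverted output: output 1 ✓
  G4 stuck-at-0: output 0 ✗
  G4 stuck-at-1: output 1 ✓
  G4 inverted output: output 1 ✓
Consistent faults: {G1 stuck-at-1, G1 inverted output, G3 stuck-at-1, G3 inverted output, G4 stuck-at-1, G4 inverted output} — 6 in all.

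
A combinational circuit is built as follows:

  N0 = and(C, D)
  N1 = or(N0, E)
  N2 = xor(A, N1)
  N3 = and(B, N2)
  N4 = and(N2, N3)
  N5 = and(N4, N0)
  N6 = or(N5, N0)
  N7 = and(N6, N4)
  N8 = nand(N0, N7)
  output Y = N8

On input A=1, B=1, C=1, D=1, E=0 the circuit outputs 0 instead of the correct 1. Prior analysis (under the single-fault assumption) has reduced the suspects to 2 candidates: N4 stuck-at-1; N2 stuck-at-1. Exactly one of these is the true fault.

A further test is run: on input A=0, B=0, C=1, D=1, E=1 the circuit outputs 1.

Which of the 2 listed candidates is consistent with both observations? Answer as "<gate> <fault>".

N2 stuck-at-1

Evaluate each candidate on input A=0, B=0, C=1, D=1, E=1:
  N4 stuck-at-1: N0=1, N1=1, N2=1, N3=0, N4=1 [stuck-at-1], N5=1, N6=1, N7=1, N8=0 → 0 — eliminated
  N2 stuck-at-1: N0=1, N1=1, N2=1 [stuck-at-1], N3=0, N4=0, N5=0, N6=1, N7=0, N8=1 → 1 — matches
Only N2 stuck-at-1 reproduces the observed 1.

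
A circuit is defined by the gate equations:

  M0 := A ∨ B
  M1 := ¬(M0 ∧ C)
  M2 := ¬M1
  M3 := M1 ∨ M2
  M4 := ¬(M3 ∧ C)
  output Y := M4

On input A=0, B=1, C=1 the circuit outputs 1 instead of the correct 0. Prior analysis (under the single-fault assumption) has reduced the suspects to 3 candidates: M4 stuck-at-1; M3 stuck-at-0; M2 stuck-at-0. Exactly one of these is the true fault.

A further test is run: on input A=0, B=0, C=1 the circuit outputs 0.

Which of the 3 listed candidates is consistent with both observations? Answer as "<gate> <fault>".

M2 stuck-at-0

Evaluate each candidate on input A=0, B=0, C=1:
  M4 stuck-at-1: M0=0, M1=1, M2=0, M3=1, M4=1 [stuck-at-1] → 1 — eliminated
  M3 stuck-at-0: M0=0, M1=1, M2=0, M3=0 [stuck-at-0], M4=1 → 1 — eliminated
  M2 stuck-at-0: M0=0, M1=1, M2=0 [stuck-at-0], M3=1, M4=0 → 0 — matches
Only M2 stuck-at-0 reproduces the observed 0.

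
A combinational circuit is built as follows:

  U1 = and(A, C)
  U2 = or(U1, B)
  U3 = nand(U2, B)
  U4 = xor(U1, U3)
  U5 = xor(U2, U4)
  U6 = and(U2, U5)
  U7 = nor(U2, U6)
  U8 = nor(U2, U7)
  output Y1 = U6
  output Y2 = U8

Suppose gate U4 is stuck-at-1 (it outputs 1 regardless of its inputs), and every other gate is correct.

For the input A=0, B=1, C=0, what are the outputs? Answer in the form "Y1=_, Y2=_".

Y1=0, Y2=0

Propagate with U4 forced: U1=0, U2=1, U3=0, U4=1 [stuck-at-1], U5=0, U6=0, U7=0, U8=0.
So the outputs are Y1=0, Y2=0. (Without the fault they would be Y1=1, Y2=0.)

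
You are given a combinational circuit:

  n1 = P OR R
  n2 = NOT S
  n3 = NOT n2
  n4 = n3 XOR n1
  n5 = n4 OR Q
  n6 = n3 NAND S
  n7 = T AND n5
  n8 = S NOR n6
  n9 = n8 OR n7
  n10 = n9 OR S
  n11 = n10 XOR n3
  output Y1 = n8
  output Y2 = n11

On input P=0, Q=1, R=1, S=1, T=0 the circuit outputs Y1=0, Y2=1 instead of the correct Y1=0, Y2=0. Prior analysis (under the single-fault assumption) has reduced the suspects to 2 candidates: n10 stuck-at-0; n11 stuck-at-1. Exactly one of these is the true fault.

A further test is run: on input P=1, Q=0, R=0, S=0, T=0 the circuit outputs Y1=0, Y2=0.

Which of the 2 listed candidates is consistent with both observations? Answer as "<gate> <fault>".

n10 stuck-at-0

Evaluate each candidate on input P=1, Q=0, R=0, S=0, T=0:
  n10 stuck-at-0: n1=1, n2=1, n3=0, n4=1, n5=1, n6=1, n7=0, n8=0, n9=0, n10=0 [stuck-at-0], n11=0 → Y1=0, Y2=0 — matches
  n11 stuck-at-1: n1=1, n2=1, n3=0, n4=1, n5=1, n6=1, n7=0, n8=0, n9=0, n10=0, n11=1 [stuck-at-1] → Y1=0, Y2=1 — eliminated
Only n10 stuck-at-0 reproduces the observed Y1=0, Y2=0.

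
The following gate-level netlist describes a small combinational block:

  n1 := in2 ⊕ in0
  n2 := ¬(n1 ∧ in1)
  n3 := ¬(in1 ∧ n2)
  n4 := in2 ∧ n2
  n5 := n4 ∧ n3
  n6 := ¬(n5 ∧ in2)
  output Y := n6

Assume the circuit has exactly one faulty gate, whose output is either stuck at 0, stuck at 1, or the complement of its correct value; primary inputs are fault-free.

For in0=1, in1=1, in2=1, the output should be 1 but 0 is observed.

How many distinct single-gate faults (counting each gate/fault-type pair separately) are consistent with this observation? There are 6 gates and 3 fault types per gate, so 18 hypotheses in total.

Fault-free: n1=0, n2=1, n3=0, n4=1, n5=0, n6=1 → 1. Observed 0.
  n1: none of the 3 fault types match ✗
  n2: none of the 3 fault types match ✗
  n3: stuck-at-1, inverted output ✓; others ✗
  n4: none of the 3 fault types match ✗
  n5: stuck-at-1, inverted output ✓; others ✗
  n6: stuck-at-0, inverted output ✓; others ✗
Consistent faults: {n3 stuck-at-1, n3 inverted output, n5 stuck-at-1, n5 inverted output, n6 stuck-at-0, n6 inverted output} — 6 in all.

6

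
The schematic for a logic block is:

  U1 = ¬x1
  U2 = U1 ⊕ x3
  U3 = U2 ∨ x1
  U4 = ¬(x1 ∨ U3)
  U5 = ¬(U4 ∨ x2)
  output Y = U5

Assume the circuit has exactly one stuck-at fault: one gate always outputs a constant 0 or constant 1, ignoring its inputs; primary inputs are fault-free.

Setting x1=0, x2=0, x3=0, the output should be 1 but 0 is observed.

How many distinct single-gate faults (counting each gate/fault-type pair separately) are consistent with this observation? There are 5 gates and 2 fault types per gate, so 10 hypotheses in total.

Fault-free: U1=1, U2=1, U3=1, U4=0, U5=1 → 1. Observed 0.
  U1 stuck-at-0: output 0 ✓
  U1 stuck-at-1: output 1 ✗
  U2 stuck-at-0: output 0 ✓
  U2 stuck-at-1: output 1 ✗
  U3 stuck-at-0: output 0 ✓
  U3 stuck-at-1: output 1 ✗
  U4 stuck-at-0: output 1 ✗
  U4 stuck-at-1: output 0 ✓
  U5 stuck-at-0: output 0 ✓
  U5 stuck-at-1: output 1 ✗
Consistent faults: {U1 stuck-at-0, U2 stuck-at-0, U3 stuck-at-0, U4 stuck-at-1, U5 stuck-at-0} — 5 in all.

5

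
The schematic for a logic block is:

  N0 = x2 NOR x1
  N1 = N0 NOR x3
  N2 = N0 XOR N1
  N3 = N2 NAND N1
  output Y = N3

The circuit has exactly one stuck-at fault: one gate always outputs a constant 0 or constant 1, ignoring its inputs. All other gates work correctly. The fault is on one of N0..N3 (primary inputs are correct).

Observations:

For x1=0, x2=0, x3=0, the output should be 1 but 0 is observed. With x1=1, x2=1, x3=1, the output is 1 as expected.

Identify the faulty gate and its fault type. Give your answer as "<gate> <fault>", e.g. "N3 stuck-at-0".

Fault-free values for test 1 (x1=0, x2=0, x3=0): N0=1, N1=0, N2=1, N3=1, giving Y=1. Observed 0.
Test 1: faults giving observed 0 are {N0 stuck-at-0, N3 stuck-at-0}.
Test 2 (x1=1, x2=1, x3=1): fault-free N0=0, N1=0, N2=0, N3=1 → 1; observed 1. Eliminates N3 stuck-at-0.
Only N0 stuck-at-0 is consistent with every test.

N0 stuck-at-0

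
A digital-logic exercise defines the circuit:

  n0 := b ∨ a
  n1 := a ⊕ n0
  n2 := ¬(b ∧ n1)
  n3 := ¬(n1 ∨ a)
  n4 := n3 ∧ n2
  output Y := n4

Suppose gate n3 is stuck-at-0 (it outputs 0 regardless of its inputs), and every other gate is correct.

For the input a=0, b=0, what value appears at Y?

Propagate with n3 forced: n0=0, n1=0, n2=1, n3=0 [stuck-at-0], n4=0.
So Y = 0. (Without the fault it would be 1.)

0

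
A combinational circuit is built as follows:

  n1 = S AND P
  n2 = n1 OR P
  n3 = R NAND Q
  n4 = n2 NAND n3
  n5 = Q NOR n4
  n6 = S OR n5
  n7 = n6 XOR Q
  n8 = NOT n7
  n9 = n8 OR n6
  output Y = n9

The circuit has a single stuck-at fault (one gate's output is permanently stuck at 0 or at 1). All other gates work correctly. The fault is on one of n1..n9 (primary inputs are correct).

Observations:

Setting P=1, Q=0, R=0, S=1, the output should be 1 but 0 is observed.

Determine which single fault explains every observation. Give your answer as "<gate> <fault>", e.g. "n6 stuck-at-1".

n9 stuck-at-0

Fault-free values for test 1 (P=1, Q=0, R=0, S=1): n1=1, n2=1, n3=1, n4=0, n5=1, n6=1, n7=1, n8=0, n9=1, giving Y=1. Observed 0.
Test 1: faults giving observed 0 are {n9 stuck-at-0}.
Only n9 stuck-at-0 is consistent with every test.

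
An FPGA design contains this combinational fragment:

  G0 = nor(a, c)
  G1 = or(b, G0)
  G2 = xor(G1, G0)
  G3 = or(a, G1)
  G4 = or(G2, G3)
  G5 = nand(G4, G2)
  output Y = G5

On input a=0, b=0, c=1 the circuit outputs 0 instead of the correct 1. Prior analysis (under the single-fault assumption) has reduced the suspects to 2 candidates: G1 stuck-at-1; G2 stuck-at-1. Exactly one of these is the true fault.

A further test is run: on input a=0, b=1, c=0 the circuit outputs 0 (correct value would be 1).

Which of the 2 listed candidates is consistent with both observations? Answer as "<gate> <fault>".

Evaluate each candidate on input a=0, b=1, c=0:
  G1 stuck-at-1: G0=1, G1=1 [stuck-at-1], G2=0, G3=1, G4=1, G5=1 → 1 — eliminated
  G2 stuck-at-1: G0=1, G1=1, G2=1 [stuck-at-1], G3=1, G4=1, G5=0 → 0 — matches
Only G2 stuck-at-1 reproduces the observed 0.

G2 stuck-at-1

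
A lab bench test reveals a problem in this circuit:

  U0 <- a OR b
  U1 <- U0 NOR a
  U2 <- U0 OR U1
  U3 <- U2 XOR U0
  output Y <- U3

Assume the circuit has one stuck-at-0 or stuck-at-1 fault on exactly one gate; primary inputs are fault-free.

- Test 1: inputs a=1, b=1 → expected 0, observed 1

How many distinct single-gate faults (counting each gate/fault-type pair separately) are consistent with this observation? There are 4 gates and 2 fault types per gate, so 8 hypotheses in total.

Fault-free: U0=1, U1=0, U2=1, U3=0 → 0. Observed 1.
  U0 stuck-at-0: output 0 ✗
  U0 stuck-at-1: output 0 ✗
  U1 stuck-at-0: output 0 ✗
  U1 stuck-at-1: output 0 ✗
  U2 stuck-at-0: output 1 ✓
  U2 stuck-at-1: output 0 ✗
  U3 stuck-at-0: output 0 ✗
  U3 stuck-at-1: output 1 ✓
Consistent faults: {U2 stuck-at-0, U3 stuck-at-1} — 2 in all.

2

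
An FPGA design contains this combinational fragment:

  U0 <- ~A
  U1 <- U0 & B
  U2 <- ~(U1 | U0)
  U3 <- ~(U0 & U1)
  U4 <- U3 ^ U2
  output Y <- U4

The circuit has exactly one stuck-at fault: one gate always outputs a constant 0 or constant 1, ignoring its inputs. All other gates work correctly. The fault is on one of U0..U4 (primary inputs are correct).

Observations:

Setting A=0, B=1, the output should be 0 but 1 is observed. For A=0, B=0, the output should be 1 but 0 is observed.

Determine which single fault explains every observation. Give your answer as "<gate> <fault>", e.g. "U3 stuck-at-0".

U2 stuck-at-1

Fault-free values for test 1 (A=0, B=1): U0=1, U1=1, U2=0, U3=0, U4=0, giving Y=0. Observed 1.
Test 1: faults giving observed 1 are {U1 stuck-at-0, U2 stuck-at-1, U3 stuck-at-1, U4 stuck-at-1}.
Test 2 (A=0, B=0): fault-free U0=1, U1=0, U2=0, U3=1, U4=1 → 1; observed 0. Eliminates U1 stuck-at-0, U3 stuck-at-1, U4 stuck-at-1.
Only U2 stuck-at-1 is consistent with every test.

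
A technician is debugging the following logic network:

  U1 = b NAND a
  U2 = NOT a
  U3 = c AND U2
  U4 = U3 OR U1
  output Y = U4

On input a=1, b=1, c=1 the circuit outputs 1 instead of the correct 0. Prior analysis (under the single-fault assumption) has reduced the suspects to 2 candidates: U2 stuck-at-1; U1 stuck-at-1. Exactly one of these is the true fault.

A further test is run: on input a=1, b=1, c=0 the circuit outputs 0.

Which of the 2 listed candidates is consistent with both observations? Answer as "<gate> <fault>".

Evaluate each candidate on input a=1, b=1, c=0:
  U2 stuck-at-1: U1=0, U2=1 [stuck-at-1], U3=0, U4=0 → 0 — matches
  U1 stuck-at-1: U1=1 [stuck-at-1], U2=0, U3=0, U4=1 → 1 — eliminated
Only U2 stuck-at-1 reproduces the observed 0.

U2 stuck-at-1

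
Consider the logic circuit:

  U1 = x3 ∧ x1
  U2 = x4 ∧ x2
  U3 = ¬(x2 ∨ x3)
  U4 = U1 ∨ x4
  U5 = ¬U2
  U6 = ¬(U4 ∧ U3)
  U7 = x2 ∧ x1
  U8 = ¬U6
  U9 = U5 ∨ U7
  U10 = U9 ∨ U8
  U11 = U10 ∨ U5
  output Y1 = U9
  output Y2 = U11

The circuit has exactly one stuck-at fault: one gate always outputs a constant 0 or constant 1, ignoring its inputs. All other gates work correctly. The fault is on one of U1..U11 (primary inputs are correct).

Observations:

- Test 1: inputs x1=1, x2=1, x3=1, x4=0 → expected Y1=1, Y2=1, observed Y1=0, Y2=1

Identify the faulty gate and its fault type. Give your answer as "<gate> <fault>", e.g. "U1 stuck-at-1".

U9 stuck-at-0

Fault-free values for test 1 (x1=1, x2=1, x3=1, x4=0): U1=1, U2=0, U3=0, U4=1, U5=1, U6=1, U7=1, U8=0, U9=1, U10=1, U11=1, giving Y1=1, Y2=1. Observed Y1=0, Y2=1.
Test 1: faults giving observed Y1=0, Y2=1 are {U9 stuck-at-0}.
Only U9 stuck-at-0 is consistent with every test.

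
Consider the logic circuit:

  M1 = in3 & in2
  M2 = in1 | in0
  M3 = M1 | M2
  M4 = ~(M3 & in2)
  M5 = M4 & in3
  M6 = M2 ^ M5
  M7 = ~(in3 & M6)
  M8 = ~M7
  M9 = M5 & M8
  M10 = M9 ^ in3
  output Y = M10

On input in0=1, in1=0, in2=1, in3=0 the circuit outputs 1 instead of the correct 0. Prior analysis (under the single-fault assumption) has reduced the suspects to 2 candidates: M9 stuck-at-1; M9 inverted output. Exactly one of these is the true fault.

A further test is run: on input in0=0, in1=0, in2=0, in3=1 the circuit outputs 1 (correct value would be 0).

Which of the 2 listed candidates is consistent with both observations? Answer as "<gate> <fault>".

Evaluate each candidate on input in0=0, in1=0, in2=0, in3=1:
  M9 stuck-at-1: M1=0, M2=0, M3=0, M4=1, M5=1, M6=1, M7=0, M8=1, M9=1 [stuck-at-1], M10=0 → 0 — eliminated
  M9 inverted output: M1=0, M2=0, M3=0, M4=1, M5=1, M6=1, M7=0, M8=1, M9=0 [inverted output], M10=1 → 1 — matches
Only M9 inverted output reproduces the observed 1.

M9 inverted output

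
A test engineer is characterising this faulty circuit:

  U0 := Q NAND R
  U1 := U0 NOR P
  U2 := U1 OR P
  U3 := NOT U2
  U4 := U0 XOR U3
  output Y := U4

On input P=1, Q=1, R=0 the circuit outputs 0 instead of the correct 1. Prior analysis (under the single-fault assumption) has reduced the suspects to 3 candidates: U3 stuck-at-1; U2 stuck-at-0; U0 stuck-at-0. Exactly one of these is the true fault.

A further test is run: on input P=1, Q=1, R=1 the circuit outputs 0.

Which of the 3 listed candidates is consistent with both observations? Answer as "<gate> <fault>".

Evaluate each candidate on input P=1, Q=1, R=1:
  U3 stuck-at-1: U0=0, U1=0, U2=1, U3=1 [stuck-at-1], U4=1 → 1 — eliminated
  U2 stuck-at-0: U0=0, U1=0, U2=0 [stuck-at-0], U3=1, U4=1 → 1 — eliminated
  U0 stuck-at-0: U0=0 [stuck-at-0], U1=0, U2=1, U3=0, U4=0 → 0 — matches
Only U0 stuck-at-0 reproduces the observed 0.

U0 stuck-at-0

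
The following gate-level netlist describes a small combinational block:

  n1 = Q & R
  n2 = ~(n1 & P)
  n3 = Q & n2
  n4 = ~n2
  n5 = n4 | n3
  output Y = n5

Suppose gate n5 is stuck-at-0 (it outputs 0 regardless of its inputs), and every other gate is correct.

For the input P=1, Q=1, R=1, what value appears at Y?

Propagate with n5 forced: n1=1, n2=0, n3=0, n4=1, n5=0 [stuck-at-0].
So Y = 0. (Without the fault it would be 1.)

0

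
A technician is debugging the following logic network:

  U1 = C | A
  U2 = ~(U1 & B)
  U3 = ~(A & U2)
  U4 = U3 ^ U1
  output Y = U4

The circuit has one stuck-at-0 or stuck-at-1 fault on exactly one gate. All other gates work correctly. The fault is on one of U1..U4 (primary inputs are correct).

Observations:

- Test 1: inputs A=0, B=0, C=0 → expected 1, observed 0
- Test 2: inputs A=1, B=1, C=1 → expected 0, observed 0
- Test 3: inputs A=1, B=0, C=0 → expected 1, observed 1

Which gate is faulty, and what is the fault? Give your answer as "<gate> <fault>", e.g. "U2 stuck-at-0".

Fault-free values for test 1 (A=0, B=0, C=0): U1=0, U2=1, U3=1, U4=1, giving Y=1. Observed 0.
Test 1: faults giving observed 0 are {U1 stuck-at-1, U3 stuck-at-0, U4 stuck-at-0}.
Test 2 (A=1, B=1, C=1): fault-free U1=1, U2=0, U3=1, U4=0 → 0; observed 0. Eliminates U3 stuck-at-0.
Test 3 (A=1, B=0, C=0): fault-free U1=1, U2=1, U3=0, U4=1 → 1; observed 1. Eliminates U4 stuck-at-0.
Only U1 stuck-at-1 is consistent with every test.

U1 stuck-at-1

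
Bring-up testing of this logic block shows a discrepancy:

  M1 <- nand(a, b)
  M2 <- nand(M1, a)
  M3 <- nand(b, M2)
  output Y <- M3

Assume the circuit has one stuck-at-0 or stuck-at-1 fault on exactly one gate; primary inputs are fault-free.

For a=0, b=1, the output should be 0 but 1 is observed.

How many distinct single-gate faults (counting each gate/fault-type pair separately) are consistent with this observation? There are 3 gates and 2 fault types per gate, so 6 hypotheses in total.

Fault-free: M1=1, M2=1, M3=0 → 0. Observed 1.
  M1 stuck-at-0: output 0 ✗
  M1 stuck-at-1: output 0 ✗
  M2 stuck-at-0: output 1 ✓
  M2 stuck-at-1: output 0 ✗
  M3 stuck-at-0: output 0 ✗
  M3 stuck-at-1: output 1 ✓
Consistent faults: {M2 stuck-at-0, M3 stuck-at-1} — 2 in all.

2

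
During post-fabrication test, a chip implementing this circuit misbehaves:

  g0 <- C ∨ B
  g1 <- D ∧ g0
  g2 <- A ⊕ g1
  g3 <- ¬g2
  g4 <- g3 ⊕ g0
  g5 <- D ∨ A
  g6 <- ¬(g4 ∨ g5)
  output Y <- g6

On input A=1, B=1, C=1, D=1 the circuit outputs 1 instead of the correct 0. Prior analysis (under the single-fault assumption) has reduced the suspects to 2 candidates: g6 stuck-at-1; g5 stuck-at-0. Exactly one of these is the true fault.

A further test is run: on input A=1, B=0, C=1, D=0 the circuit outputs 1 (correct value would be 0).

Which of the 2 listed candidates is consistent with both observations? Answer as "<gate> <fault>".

Evaluate each candidate on input A=1, B=0, C=1, D=0:
  g6 stuck-at-1: g0=1, g1=0, g2=1, g3=0, g4=1, g5=1, g6=1 [stuck-at-1] → 1 — matches
  g5 stuck-at-0: g0=1, g1=0, g2=1, g3=0, g4=1, g5=0 [stuck-at-0], g6=0 → 0 — eliminated
Only g6 stuck-at-1 reproduces the observed 1.

g6 stuck-at-1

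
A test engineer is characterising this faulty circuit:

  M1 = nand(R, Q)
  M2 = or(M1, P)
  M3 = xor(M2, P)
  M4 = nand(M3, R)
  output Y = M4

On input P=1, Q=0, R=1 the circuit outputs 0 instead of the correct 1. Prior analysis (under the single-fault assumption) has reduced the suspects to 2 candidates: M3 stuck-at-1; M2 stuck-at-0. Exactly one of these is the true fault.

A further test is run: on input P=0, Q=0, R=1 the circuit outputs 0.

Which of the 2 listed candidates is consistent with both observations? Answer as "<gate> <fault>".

M3 stuck-at-1

Evaluate each candidate on input P=0, Q=0, R=1:
  M3 stuck-at-1: M1=1, M2=1, M3=1 [stuck-at-1], M4=0 → 0 — matches
  M2 stuck-at-0: M1=1, M2=0 [stuck-at-0], M3=0, M4=1 → 1 — eliminated
Only M3 stuck-at-1 reproduces the observed 0.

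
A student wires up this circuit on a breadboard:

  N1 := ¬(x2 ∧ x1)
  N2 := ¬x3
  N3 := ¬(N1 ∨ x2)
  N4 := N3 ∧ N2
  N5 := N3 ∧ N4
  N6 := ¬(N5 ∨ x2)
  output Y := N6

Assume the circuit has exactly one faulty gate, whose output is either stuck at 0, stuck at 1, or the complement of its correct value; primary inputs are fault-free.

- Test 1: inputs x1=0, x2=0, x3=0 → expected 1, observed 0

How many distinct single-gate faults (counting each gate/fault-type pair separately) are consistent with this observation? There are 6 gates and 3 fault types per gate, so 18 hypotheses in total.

Fault-free: N1=1, N2=1, N3=0, N4=0, N5=0, N6=1 → 1. Observed 0.
  N1: stuck-at-0, inverted output ✓; others ✗
  N2: none of the 3 fault types match ✗
  N3: stuck-at-1, inverted output ✓; others ✗
  N4: none of the 3 fault types match ✗
  N5: stuck-at-1, inverted output ✓; others ✗
  N6: stuck-at-0, inverted output ✓; others ✗
Consistent faults: {N1 stuck-at-0, N1 inverted output, N3 stuck-at-1, N3 inverted output, N5 stuck-at-1, N5 inverted output, N6 stuck-at-0, N6 inverted output} — 8 in all.

8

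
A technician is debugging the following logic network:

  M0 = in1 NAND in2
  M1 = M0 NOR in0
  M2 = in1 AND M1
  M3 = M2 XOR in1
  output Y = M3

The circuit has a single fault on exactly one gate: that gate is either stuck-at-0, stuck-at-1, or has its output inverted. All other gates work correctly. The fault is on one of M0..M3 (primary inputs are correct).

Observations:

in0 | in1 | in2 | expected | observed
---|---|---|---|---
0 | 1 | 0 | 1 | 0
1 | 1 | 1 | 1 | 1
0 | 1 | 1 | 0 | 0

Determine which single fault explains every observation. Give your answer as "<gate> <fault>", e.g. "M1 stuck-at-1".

M0 stuck-at-0

Fault-free values for test 1 (in0=0, in1=1, in2=0): M0=1, M1=0, M2=0, M3=1, giving Y=1. Observed 0.
Test 1: faults giving observed 0 are {M0 stuck-at-0, M0 inverted output, M1 stuck-at-1, M1 inverted output, M2 stuck-at-1, M2 inverted output, M3 stuck-at-0, M3 inverted output}.
Test 2 (in0=1, in1=1, in2=1): fault-free M0=0, M1=0, M2=0, M3=1 → 1; observed 1. Eliminates M1 stuck-at-1, M1 inverted output, M2 stuck-at-1, M2 inverted output, M3 stuck-at-0, M3 inverted output.
Test 3 (in0=0, in1=1, in2=1): fault-free M0=0, M1=1, M2=1, M3=0 → 0; observed 0. Eliminates M0 inverted output.
Only M0 stuck-at-0 is consistent with every test.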